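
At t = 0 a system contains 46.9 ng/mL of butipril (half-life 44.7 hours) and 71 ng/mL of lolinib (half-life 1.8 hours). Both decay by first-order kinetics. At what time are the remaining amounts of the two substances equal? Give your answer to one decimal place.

1.1 hours

Set 46.9·(1/2)^(t/44.7) = 71·(1/2)^(t/1.8).
Taking log₂: log₂(46.9/71) = t·(1/44.7 − 1/1.8).
log₂(0.66056) = -0.59823; 1/44.7 − 1/1.8 = -0.53318.
t = -0.59823 / -0.53318 ≈ 1.122 hours.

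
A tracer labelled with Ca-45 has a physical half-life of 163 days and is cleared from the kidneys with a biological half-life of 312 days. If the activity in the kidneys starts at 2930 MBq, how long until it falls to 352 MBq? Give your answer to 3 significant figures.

327 days

1/t_eff = 1/t_phys + 1/t_biol = 1/163 + 1/312 = 0.0093401 per day.
t_eff = 163 × 312 / (163 + 312) ≈ 107.07 days.
n = log₂(2930/352) ≈ 3.0573; t = 3.0573 × 107.07 ≈ 327.33 days.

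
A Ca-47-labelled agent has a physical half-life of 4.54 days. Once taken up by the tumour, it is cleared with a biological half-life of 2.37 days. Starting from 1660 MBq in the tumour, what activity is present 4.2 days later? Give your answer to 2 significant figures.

260 MBq

1/t_eff = 1/t_phys + 1/t_biol = 1/4.54 + 1/2.37 = 0.64221 per day.
t_eff = 4.54 × 2.37 / (4.54 + 2.37) ≈ 1.5571 days.
Remaining = 1660 × (1/2)^(4.2/1.5571) = 1660 × (1/2)^2.6973 ≈ 255.95 MBq.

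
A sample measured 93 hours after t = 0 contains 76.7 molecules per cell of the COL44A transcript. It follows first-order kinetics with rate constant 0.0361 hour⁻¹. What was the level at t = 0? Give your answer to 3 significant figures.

t½ = ln 2 / λ = 0.69315 / 0.0361 ≈ 19.201 hours.
Number of half-lives elapsed: n = 93/19.201 ≈ 4.8436.
A₀ = A × 2^n = 76.7 × 2^4.8436 = 76.7 × 28.712 ≈ 2202.2 molecules per cell.

2200 molecules per cell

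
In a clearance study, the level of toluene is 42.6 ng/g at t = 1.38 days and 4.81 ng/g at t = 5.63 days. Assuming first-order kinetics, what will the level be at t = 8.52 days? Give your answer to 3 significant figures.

Over Δt = 5.63 − 1.38 = 4.25 days, the level fell by a factor of 42.6/4.81 ≈ 8.8565.
n = log₂(8.8565) ≈ 3.1467 half-lives, so t½ = 4.25/3.1467 ≈ 1.3506 days.
From t = 5.63 to t = 8.52: 4.81 × (1/2)^((8.52−5.63)/1.3506) ≈ 1.0915 ng/g.

1.09 ng/g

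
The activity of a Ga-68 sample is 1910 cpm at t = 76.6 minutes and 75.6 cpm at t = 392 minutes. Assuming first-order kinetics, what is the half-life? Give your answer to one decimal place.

Over Δt = 392 − 76.6 = 315.4 minutes, the level fell by a factor of 1910/75.6 ≈ 25.265.
n = log₂(25.265) ≈ 4.659 half-lives, so t½ = 315.4/4.659 ≈ 67.696 minutes.

67.7 minutes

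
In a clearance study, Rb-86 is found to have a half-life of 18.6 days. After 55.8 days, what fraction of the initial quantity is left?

0.125

n = 55.8/18.6 ≈ 3 half-lives.
Fraction remaining = (1/2)^3 ≈ 0.125.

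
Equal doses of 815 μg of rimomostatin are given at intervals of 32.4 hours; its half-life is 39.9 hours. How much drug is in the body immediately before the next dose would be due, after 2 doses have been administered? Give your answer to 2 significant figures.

The 2 doses were given 64.8, 32.4 hours ago.
Total = 815·(1/2)^(64.8/39.9) + 815·(1/2)^(32.4/39.9)
      = 264.4 + 464.21 ≈ 728.61 μg.

730 μg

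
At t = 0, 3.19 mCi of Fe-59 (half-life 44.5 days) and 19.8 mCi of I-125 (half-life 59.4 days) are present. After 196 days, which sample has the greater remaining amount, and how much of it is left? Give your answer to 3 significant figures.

Fe-59: 3.19 × (1/2)^4.4045 ≈ 0.15063 mCi.
I-125: 19.8 × (1/2)^3.2997 ≈ 2.0108 mCi.
I-125 has more remaining, at ≈ 2.0108 mCi.

I-125, 2.01 mCi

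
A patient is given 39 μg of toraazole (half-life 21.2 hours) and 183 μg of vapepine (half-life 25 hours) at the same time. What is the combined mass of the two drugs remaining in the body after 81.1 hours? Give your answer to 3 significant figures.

toraazole: 39 × (1/2)^(81.1/21.2) = 39 × (1/2)^3.8255 ≈ 2.751 μg.
vapepine: 183 × (1/2)^(81.1/25) = 183 × (1/2)^3.244 ≈ 19.316 μg.
Total = 2.751 + 19.316 ≈ 22.067 μg.

22.1 μg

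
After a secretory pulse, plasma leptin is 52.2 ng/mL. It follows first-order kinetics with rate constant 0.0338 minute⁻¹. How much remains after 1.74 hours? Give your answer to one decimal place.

t½ = ln 2 / λ = 0.69315 / 0.0338 ≈ 20.507 minutes.
Convert the elapsed time: 1.74 hours = 104.4 minutes.
Number of half-lives: n = 104.4/20.507 ≈ 5.0909.
Remaining = 52.2 × (1/2)^5.0909 = 52.2 × 0.029342 ≈ 1.5317 ng/mL.

1.5 ng/mL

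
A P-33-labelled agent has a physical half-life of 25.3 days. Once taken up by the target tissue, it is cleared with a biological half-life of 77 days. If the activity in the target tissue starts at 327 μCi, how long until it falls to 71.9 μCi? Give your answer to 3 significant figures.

41.6 days

1/t_eff = 1/t_phys + 1/t_biol = 1/25.3 + 1/77 = 0.052513 per day.
t_eff = 25.3 × 77 / (25.3 + 77) ≈ 19.043 days.
n = log₂(327/71.9) ≈ 2.1852; t = 2.1852 × 19.043 ≈ 41.613 days.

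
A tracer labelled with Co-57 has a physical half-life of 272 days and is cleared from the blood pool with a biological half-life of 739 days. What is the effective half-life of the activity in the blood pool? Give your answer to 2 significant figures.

1/t_eff = 1/t_phys + 1/t_biol = 1/272 + 1/739 = 0.0050297 per day.
t_eff = 272 × 739 / (272 + 739) ≈ 198.82 days.

200 days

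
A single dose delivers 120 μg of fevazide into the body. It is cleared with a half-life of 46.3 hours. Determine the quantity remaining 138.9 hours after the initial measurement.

Elapsed time is 3 half-lives (138.9/46.3).
Each half-life halves the amount: 120 × (1/2)^3 = 120/8 = 15 μg.

15 μg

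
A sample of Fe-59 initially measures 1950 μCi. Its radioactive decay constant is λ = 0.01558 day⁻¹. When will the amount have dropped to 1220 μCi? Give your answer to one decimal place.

30.1 days

t½ = ln 2 / λ = 0.69315 / 0.01558 ≈ 44.49 days.
Fraction remaining = 1220/1950 ≈ 0.62564.
n = log₂(1950/1220) = ln(1.5984)/ln 2 ≈ 0.67659 half-lives.
t = n × t½ = 0.67659 × 44.49 ≈ 30.101 days.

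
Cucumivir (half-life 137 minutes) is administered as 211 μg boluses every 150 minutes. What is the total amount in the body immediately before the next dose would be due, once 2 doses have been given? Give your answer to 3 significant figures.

The 2 doses were given 300, 150 minutes ago.
Total = 211·(1/2)^(300/137) + 211·(1/2)^(150/137)
      = 46.248 + 98.784 ≈ 145.03 μg.

145 μg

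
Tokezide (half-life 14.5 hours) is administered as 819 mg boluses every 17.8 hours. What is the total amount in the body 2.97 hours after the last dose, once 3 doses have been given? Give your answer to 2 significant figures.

1100 mg

The 3 doses were given 38.57, 20.77, 2.97 hours ago.
Total = 819·(1/2)^(38.57/14.5) + 819·(1/2)^(20.77/14.5) + 819·(1/2)^(2.97/14.5)
      = 129.58 + 303.45 + 710.6 ≈ 1143.6 mg.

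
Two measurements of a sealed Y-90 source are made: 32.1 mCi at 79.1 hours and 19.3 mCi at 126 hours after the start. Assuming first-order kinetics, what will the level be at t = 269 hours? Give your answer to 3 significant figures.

Over Δt = 126 − 79.1 = 46.9 hours, the level fell by a factor of 32.1/19.3 ≈ 1.6632.
n = log₂(1.6632) ≈ 0.73397 half-lives, so t½ = 46.9/0.73397 ≈ 63.899 hours.
From t = 126 to t = 269: 19.3 × (1/2)^((269−126)/63.899) ≈ 4.0915 mCi.

4.09 mCi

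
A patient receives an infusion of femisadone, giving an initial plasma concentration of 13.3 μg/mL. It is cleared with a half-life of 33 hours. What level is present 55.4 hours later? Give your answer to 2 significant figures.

4.2 μg/mL

Number of half-lives: n = 55.4/33 ≈ 1.6788.
Remaining = 13.3 × (1/2)^1.6788 = 13.3 × 0.31234 ≈ 4.1542 μg/mL.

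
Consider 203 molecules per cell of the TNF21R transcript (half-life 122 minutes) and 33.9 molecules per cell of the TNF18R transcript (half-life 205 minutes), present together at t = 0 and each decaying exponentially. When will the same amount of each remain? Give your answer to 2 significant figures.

780 minutes

Set 203·(1/2)^(t/122) = 33.9·(1/2)^(t/205).
Taking log₂: log₂(203/33.9) = t·(1/122 − 1/205).
log₂(5.9882) = 2.5821; 1/122 − 1/205 = 0.0033187.
t = 2.5821 / 0.0033187 ≈ 778.06 minutes.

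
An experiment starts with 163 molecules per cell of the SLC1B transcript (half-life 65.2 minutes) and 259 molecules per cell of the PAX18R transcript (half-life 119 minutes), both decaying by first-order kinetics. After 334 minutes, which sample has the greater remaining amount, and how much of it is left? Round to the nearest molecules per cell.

SLC1B transcript: 163 × (1/2)^5.1227 ≈ 4.6784 molecules per cell.
PAX18R transcript: 259 × (1/2)^2.8067 ≈ 37.016 molecules per cell.
PAX18R transcript has more remaining, at ≈ 37.016 molecules per cell.

PAX18R transcript, 37 molecules per cell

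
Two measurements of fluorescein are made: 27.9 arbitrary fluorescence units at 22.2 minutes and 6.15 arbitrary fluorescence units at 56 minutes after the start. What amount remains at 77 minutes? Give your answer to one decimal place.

Over Δt = 56 − 22.2 = 33.8 minutes, the level fell by a factor of 27.9/6.15 ≈ 4.5366.
n = log₂(4.5366) ≈ 2.1816 half-lives, so t½ = 33.8/2.1816 ≈ 15.493 minutes.
From t = 56 to t = 77: 6.15 × (1/2)^((77−56)/15.493) ≈ 2.4035 arbitrary fluorescence units.

2.4 arbitrary fluorescence units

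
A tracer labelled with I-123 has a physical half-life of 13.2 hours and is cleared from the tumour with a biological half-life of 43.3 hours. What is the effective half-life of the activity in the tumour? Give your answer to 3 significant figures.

1/t_eff = 1/t_phys + 1/t_biol = 1/13.2 + 1/43.3 = 0.098852 per hour.
t_eff = 13.2 × 43.3 / (13.2 + 43.3) ≈ 10.116 hours.

10.1 hours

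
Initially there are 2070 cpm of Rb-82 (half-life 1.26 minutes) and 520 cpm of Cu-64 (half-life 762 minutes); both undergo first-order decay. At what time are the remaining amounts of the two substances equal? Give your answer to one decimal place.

Set 2070·(1/2)^(t/1.26) = 520·(1/2)^(t/762).
Taking log₂: log₂(2070/520) = t·(1/1.26 − 1/762).
log₂(3.9808) = 1.993; 1/1.26 − 1/762 = 0.79234.
t = 1.993 / 0.79234 ≈ 2.5154 minutes.

2.5 minutes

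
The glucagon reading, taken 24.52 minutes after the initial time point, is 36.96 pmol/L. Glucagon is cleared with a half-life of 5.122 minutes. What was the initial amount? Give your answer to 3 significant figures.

1020 pmol/L

Number of half-lives elapsed: n = 24.52/5.122 ≈ 4.7872.
A₀ = A × 2^n = 36.96 × 2^4.7872 = 36.96 × 27.611 ≈ 1020.5 pmol/L.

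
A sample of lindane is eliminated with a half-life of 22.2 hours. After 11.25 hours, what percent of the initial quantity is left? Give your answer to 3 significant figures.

70.4%

n = 11.25/22.2 ≈ 0.50676 half-lives.
Fraction remaining = (1/2)^0.50676 ≈ 0.7038, i.e. 70.38%.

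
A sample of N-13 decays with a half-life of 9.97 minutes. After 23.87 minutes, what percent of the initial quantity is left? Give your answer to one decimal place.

n = 23.87/9.97 ≈ 2.3942 half-lives.
Fraction remaining = (1/2)^2.3942 ≈ 0.19023, i.e. 19.023%.

19.0%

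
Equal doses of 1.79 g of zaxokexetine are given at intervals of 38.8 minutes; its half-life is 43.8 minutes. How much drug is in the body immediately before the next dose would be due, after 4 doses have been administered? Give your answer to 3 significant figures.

1.93 g

The 4 doses were given 155.2, 116.4, 77.6, 38.8 minutes ago.
Total = 1.79·(1/2)^(155.2/43.8) + 1.79·(1/2)^(116.4/43.8) + 1.79·(1/2)^(77.6/43.8) + 1.79·(1/2)^(38.8/43.8)
      = 0.15353 + 0.2837 + 0.52423 + 0.9687 ≈ 1.9302 g.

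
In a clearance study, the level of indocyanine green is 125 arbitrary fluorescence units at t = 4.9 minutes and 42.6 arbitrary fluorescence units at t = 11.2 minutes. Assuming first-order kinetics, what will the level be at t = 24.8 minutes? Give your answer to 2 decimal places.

Over Δt = 11.2 − 4.9 = 6.3 minutes, the level fell by a factor of 125/42.6 ≈ 2.9343.
n = log₂(2.9343) ≈ 1.553 half-lives, so t½ = 6.3/1.553 ≈ 4.0567 minutes.
From t = 11.2 to t = 24.8: 42.6 × (1/2)^((24.8−11.2)/4.0567) ≈ 4.1706 arbitrary fluorescence units.

4.17 arbitrary fluorescence units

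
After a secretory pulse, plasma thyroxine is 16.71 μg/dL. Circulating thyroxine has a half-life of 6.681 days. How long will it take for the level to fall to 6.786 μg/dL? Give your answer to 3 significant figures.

Fraction remaining = 6.786/16.71 ≈ 0.4061.
n = log₂(16.71/6.786) = ln(2.4624)/ln 2 ≈ 1.3001 half-lives.
t = n × t½ = 1.3001 × 6.681 ≈ 8.6858 days.

8.69 days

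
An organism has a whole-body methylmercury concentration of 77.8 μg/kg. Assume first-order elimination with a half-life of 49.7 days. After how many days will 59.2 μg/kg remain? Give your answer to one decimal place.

19.6 days

Fraction remaining = 59.2/77.8 ≈ 0.76093.
n = log₂(77.8/59.2) = ln(1.3142)/ln 2 ≈ 0.39417 half-lives.
t = n × t½ = 0.39417 × 49.7 ≈ 19.59 days.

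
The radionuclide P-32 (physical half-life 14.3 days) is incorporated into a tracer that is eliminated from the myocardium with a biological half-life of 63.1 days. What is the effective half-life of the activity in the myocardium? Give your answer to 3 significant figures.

1/t_eff = 1/t_phys + 1/t_biol = 1/14.3 + 1/63.1 = 0.085778 per day.
t_eff = 14.3 × 63.1 / (14.3 + 63.1) ≈ 11.658 days.

11.7 days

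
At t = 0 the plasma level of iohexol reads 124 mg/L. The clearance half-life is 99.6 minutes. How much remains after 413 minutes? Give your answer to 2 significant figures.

7.0 mg/L

Number of half-lives: n = 413/99.6 ≈ 4.1466.
Remaining = 124 × (1/2)^4.1466 = 124 × 0.056462 ≈ 7.0012 mg/L.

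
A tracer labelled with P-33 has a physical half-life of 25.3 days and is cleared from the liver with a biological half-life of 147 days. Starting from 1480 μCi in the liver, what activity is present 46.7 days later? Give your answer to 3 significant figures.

330 μCi

1/t_eff = 1/t_phys + 1/t_biol = 1/25.3 + 1/147 = 0.046328 per day.
t_eff = 25.3 × 147 / (25.3 + 147) ≈ 21.585 days.
Remaining = 1480 × (1/2)^(46.7/21.585) = 1480 × (1/2)^2.1635 ≈ 330.35 μCi.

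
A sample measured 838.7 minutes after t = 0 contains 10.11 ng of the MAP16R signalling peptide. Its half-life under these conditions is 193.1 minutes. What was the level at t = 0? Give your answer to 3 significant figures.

Number of half-lives elapsed: n = 838.7/193.1 ≈ 4.3433.
A₀ = A × 2^n = 10.11 × 2^4.3433 = 10.11 × 20.299 ≈ 205.22 ng.

205 ng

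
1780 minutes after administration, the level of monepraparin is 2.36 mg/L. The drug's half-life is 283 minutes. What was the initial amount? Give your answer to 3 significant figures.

Number of half-lives elapsed: n = 1780/283 ≈ 6.2898.
A₀ = A × 2^n = 2.36 × 2^6.2898 = 2.36 × 78.236 ≈ 184.64 mg/L.

185 mg/L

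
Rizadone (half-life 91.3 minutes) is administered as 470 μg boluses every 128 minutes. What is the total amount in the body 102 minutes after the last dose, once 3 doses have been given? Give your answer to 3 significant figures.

The 3 doses were given 358, 230, 102 minutes ago.
Total = 470·(1/2)^(358/91.3) + 470·(1/2)^(230/91.3) + 470·(1/2)^(102/91.3)
      = 31.025 + 81.988 + 216.66 ≈ 329.68 μg.

330 μg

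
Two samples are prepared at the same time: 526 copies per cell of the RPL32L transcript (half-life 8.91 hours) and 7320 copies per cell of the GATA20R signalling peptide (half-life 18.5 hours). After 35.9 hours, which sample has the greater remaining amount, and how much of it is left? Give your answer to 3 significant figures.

RPL32L transcript: 526 × (1/2)^4.0292 ≈ 32.217 copies per cell.
GATA20R signalling peptide: 7320 × (1/2)^1.9405 ≈ 1907 copies per cell.
GATA20R signalling peptide has more remaining, at ≈ 1907 copies per cell.

GATA20R signalling peptide, 1910 copies per cell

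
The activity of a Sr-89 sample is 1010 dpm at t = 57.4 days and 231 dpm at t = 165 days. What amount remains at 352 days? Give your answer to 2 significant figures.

Over Δt = 165 − 57.4 = 107.6 days, the level fell by a factor of 1010/231 ≈ 4.3723.
n = log₂(4.3723) ≈ 2.1284 half-lives, so t½ = 107.6/2.1284 ≈ 50.555 days.
From t = 165 to t = 352: 231 × (1/2)^((352−165)/50.555) ≈ 17.787 dpm.

18 dpm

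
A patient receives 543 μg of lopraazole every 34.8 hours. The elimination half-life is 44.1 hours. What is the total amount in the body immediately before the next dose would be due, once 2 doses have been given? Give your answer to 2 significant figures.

The 2 doses were given 69.6, 34.8 hours ago.
Total = 543·(1/2)^(69.6/44.1) + 543·(1/2)^(34.8/44.1)
      = 181.85 + 314.23 ≈ 496.08 μg.

500 μg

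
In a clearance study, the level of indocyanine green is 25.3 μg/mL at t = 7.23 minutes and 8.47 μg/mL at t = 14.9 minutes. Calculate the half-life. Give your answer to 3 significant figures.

Over Δt = 14.9 − 7.23 = 7.67 minutes, the level fell by a factor of 25.3/8.47 ≈ 2.987.
n = log₂(2.987) ≈ 1.5787 half-lives, so t½ = 7.67/1.5787 ≈ 4.8584 minutes.

4.86 minutes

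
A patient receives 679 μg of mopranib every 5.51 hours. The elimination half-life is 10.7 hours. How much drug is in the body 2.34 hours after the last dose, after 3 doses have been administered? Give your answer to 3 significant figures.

The 3 doses were given 13.36, 7.85, 2.34 hours ago.
Total = 679·(1/2)^(13.36/10.7) + 679·(1/2)^(7.85/10.7) + 679·(1/2)^(2.34/10.7)
      = 285.76 + 408.34 + 583.49 ≈ 1277.6 μg.

1280 μg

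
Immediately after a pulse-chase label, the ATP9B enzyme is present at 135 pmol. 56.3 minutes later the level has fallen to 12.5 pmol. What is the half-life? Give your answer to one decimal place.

16.4 minutes

A/A₀ = 12.5/135 ≈ 0.092593.
n = log₂(10.8) ≈ 3.433 half-lives elapsed in 56.3 minutes.
t½ = 56.3/3.433 ≈ 16.4 minutes.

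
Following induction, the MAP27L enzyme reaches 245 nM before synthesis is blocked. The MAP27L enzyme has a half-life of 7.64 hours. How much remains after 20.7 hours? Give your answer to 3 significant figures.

Number of half-lives: n = 20.7/7.64 ≈ 2.7094.
Remaining = 245 × (1/2)^2.7094 = 245 × 0.15289 ≈ 37.458 nM.

37.5 nM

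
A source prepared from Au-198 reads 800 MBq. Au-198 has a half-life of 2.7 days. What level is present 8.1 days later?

100 MBq

Elapsed time is 3 half-lives (8.1/2.7).
Each half-life halves the amount: 800 × (1/2)^3 = 800/8 = 100 MBq.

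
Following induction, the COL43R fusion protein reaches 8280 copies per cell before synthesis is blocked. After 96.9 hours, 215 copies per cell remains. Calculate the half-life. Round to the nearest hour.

A/A₀ = 215/8280 ≈ 0.025966.
n = log₂(38.512) ≈ 5.2672 half-lives elapsed in 96.9 hours.
t½ = 96.9/5.2672 ≈ 18.397 hours.

18 hours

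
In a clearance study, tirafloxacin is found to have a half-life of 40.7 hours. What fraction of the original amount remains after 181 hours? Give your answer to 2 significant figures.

0.046

n = 181/40.7 ≈ 4.4472 half-lives.
Fraction remaining = (1/2)^4.4472 ≈ 0.045842.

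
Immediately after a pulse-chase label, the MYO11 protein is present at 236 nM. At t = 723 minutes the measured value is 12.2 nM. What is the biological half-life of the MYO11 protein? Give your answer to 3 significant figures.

169 minutes

A/A₀ = 12.2/236 ≈ 0.051695.
n = log₂(19.344) ≈ 4.2738 half-lives elapsed in 723 minutes.
t½ = 723/4.2738 ≈ 169.17 minutes.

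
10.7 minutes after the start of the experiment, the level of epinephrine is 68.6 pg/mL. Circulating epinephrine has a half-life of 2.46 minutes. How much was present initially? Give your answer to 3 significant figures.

1400 pg/mL

Number of half-lives elapsed: n = 10.7/2.46 ≈ 4.3496.
A₀ = A × 2^n = 68.6 × 2^4.3496 = 68.6 × 20.387 ≈ 1398.6 pg/mL.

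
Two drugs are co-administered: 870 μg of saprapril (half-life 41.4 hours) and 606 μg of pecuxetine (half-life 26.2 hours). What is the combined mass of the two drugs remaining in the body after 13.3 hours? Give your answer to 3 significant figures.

1120 μg

saprapril: 870 × (1/2)^(13.3/41.4) = 870 × (1/2)^0.32126 ≈ 696.32 μg.
pecuxetine: 606 × (1/2)^(13.3/26.2) = 606 × (1/2)^0.50763 ≈ 426.25 μg.
Total = 696.32 + 426.25 ≈ 1122.6 μg.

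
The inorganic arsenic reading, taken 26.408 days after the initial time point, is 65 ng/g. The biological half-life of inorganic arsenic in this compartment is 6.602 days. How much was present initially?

Number of half-lives elapsed: n = 26.408/6.602 ≈ 4.
A₀ = A × 2^n = 65 × 2^4 = 65 × 16 ≈ 1040 ng/g.

1040 ng/g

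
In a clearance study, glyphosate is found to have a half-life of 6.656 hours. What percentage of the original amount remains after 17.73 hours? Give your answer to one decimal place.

n = 17.73/6.656 ≈ 2.6638 half-lives.
Fraction remaining = (1/2)^2.6638 ≈ 0.15781, i.e. 15.781%.

15.8%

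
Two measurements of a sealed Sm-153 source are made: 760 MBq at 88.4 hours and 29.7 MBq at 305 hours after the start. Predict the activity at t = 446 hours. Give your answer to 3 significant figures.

Over Δt = 305 − 88.4 = 216.6 hours, the level fell by a factor of 760/29.7 ≈ 25.589.
n = log₂(25.589) ≈ 4.6775 half-lives, so t½ = 216.6/4.6775 ≈ 46.307 hours.
From t = 305 to t = 446: 29.7 × (1/2)^((446−305)/46.307) ≈ 3.5988 MBq.

3.60 MBq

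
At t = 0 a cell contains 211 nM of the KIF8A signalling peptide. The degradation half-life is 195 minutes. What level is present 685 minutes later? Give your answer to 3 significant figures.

18.5 nM

Number of half-lives: n = 685/195 ≈ 3.5128.
Remaining = 211 × (1/2)^3.5128 = 211 × 0.087606 ≈ 18.485 nM.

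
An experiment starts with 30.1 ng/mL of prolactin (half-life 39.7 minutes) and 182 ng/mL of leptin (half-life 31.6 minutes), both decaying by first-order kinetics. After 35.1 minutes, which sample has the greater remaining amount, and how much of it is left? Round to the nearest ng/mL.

leptin, 84 ng/mL

prolactin: 30.1 × (1/2)^0.88413 ≈ 16.309 ng/mL.
leptin: 182 × (1/2)^1.1108 ≈ 84.275 ng/mL.
Leptin has more remaining, at ≈ 84.275 ng/mL.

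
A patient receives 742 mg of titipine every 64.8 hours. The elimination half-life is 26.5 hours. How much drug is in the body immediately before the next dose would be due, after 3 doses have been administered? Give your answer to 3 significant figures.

The 3 doses were given 194.4, 129.6, 64.8 hours ago.
Total = 742·(1/2)^(194.4/26.5) + 742·(1/2)^(129.6/26.5) + 742·(1/2)^(64.8/26.5)
      = 4.593 + 25.015 + 136.24 ≈ 165.85 mg.

166 mg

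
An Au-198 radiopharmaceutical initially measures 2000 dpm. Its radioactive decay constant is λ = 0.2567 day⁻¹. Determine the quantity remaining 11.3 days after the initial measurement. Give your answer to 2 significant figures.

110 dpm

t½ = ln 2 / λ = 0.69315 / 0.2567 ≈ 2.7002 days.
Number of half-lives: n = 11.3/2.7002 ≈ 4.1848.
Remaining = 2000 × (1/2)^4.1848 = 2000 × 0.054984 ≈ 109.97 dpm.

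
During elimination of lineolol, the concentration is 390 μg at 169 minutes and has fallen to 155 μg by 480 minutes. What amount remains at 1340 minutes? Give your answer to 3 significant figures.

12.1 μg

Over Δt = 480 − 169 = 311 minutes, the level fell by a factor of 390/155 ≈ 2.5161.
n = log₂(2.5161) ≈ 1.3312 half-lives, so t½ = 311/1.3312 ≈ 233.62 minutes.
From t = 480 to t = 1340: 155 × (1/2)^((1340−480)/233.62) ≈ 12.084 μg.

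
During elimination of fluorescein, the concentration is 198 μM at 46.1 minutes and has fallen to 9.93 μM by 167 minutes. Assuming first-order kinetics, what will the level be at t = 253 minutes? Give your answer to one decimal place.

Over Δt = 167 − 46.1 = 120.9 minutes, the level fell by a factor of 198/9.93 ≈ 19.94.
n = log₂(19.94) ≈ 4.3176 half-lives, so t½ = 120.9/4.3176 ≈ 28.002 minutes.
From t = 167 to t = 253: 9.93 × (1/2)^((253−167)/28.002) ≈ 1.1815 μM.

1.2 μM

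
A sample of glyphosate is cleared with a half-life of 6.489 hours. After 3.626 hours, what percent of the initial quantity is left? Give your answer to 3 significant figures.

67.9%

n = 3.626/6.489 ≈ 0.55879 half-lives.
Fraction remaining = (1/2)^0.55879 ≈ 0.67887, i.e. 67.887%.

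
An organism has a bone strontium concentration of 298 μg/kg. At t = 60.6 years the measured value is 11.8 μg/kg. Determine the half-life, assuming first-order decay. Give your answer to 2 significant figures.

A/A₀ = 11.8/298 ≈ 0.039597.
n = log₂(25.254) ≈ 4.6585 half-lives elapsed in 60.6 years.
t½ = 60.6/4.6585 ≈ 13.009 years.

13 years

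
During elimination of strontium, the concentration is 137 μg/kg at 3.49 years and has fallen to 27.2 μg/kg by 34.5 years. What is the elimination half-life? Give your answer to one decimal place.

Over Δt = 34.5 − 3.49 = 31.01 years, the level fell by a factor of 137/27.2 ≈ 5.0368.
n = log₂(5.0368) ≈ 2.3325 half-lives, so t½ = 31.01/2.3325 ≈ 13.295 years.

13.3 years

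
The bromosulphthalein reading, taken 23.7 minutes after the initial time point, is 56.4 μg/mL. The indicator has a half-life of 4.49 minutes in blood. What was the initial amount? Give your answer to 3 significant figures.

Number of half-lives elapsed: n = 23.7/4.49 ≈ 5.2784.
A₀ = A × 2^n = 56.4 × 2^5.2784 = 56.4 × 38.811 ≈ 2188.9 μg/mL.

2190 μg/mL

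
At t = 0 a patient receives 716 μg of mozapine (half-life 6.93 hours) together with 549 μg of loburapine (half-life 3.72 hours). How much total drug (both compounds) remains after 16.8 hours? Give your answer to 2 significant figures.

160 μg

mozapine: 716 × (1/2)^(16.8/6.93) = 716 × (1/2)^2.4242 ≈ 133.4 μg.
loburapine: 549 × (1/2)^(16.8/3.72) = 549 × (1/2)^4.5161 ≈ 23.993 μg.
Total = 133.4 + 23.993 ≈ 157.39 μg.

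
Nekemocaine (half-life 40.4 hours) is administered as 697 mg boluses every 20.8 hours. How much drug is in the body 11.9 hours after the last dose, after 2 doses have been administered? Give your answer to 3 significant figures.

966 mg

The 2 doses were given 32.7, 11.9 hours ago.
Total = 697·(1/2)^(32.7/40.4) + 697·(1/2)^(11.9/40.4)
      = 397.72 + 568.28 ≈ 966 mg.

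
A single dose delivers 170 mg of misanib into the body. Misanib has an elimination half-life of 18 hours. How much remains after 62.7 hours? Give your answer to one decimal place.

15.2 mg

Number of half-lives: n = 62.7/18 ≈ 3.4833.
Remaining = 170 × (1/2)^3.4833 = 170 × 0.089415 ≈ 15.201 mg.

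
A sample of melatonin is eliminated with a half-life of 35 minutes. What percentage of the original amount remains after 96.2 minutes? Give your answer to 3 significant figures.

n = 96.2/35 ≈ 2.7486 half-lives.
Fraction remaining = (1/2)^2.7486 ≈ 0.1488, i.e. 14.88%.

14.9%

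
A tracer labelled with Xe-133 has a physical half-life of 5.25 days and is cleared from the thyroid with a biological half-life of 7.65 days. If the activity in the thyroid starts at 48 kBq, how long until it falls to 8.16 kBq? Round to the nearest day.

1/t_eff = 1/t_phys + 1/t_biol = 1/5.25 + 1/7.65 = 0.3212 per day.
t_eff = 5.25 × 7.65 / (5.25 + 7.65) ≈ 3.1134 days.
n = log₂(48/8.16) ≈ 2.5564; t = 2.5564 × 3.1134 ≈ 7.959 days.

8 days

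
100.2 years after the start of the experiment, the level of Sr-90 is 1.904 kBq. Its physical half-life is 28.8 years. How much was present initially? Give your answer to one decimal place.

Number of half-lives elapsed: n = 100.2/28.8 ≈ 3.4792.
A₀ = A × 2^n = 1.904 × 2^3.4792 = 1.904 × 11.152 ≈ 21.232 kBq.

21.2 kBq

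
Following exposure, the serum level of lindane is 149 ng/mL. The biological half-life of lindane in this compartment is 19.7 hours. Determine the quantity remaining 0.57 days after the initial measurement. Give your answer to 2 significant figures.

Convert the elapsed time: 0.57 days = 13.68 hours.
Number of half-lives: n = 13.68/19.7 ≈ 0.69442.
Remaining = 149 × (1/2)^0.69442 = 149 × 0.61796 ≈ 92.076 ng/mL.

92 ng/mL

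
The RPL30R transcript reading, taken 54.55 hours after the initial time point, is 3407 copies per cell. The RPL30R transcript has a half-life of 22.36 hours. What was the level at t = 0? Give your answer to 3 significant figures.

Number of half-lives elapsed: n = 54.55/22.36 ≈ 2.4396.
A₀ = A × 2^n = 3407 × 2^2.4396 = 3407 × 5.425 ≈ 18483 copies per cell.

18500 copies per cell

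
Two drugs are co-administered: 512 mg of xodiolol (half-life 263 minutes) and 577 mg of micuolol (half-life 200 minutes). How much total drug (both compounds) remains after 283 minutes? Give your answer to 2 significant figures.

xodiolol: 512 × (1/2)^(283/263) = 512 × (1/2)^1.076 ≈ 242.86 mg.
micuolol: 577 × (1/2)^(283/200) = 577 × (1/2)^1.415 ≈ 216.38 mg.
Total = 242.86 + 216.38 ≈ 459.24 mg.

460 mg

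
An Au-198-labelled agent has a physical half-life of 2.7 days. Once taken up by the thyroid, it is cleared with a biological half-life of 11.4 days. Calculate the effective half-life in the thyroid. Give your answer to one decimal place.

2.2 days

1/t_eff = 1/t_phys + 1/t_biol = 1/2.7 + 1/11.4 = 0.45809 per day.
t_eff = 2.7 × 11.4 / (2.7 + 11.4) ≈ 2.183 days.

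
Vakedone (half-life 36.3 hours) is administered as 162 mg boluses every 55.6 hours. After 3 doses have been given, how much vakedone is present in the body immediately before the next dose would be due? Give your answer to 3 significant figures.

The 3 doses were given 166.8, 111.2, 55.6 hours ago.
Total = 162·(1/2)^(166.8/36.3) + 162·(1/2)^(111.2/36.3) + 162·(1/2)^(55.6/36.3)
      = 6.703 + 19.38 + 56.032 ≈ 82.115 mg.

82.1 mg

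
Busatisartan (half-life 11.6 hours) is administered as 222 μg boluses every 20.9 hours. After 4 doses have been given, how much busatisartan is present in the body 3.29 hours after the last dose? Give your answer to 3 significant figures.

254 μg

The 4 doses were given 65.99, 45.09, 24.19, 3.29 hours ago.
Total = 222·(1/2)^(65.99/11.6) + 222·(1/2)^(45.09/11.6) + 222·(1/2)^(24.19/11.6) + 222·(1/2)^(3.29/11.6)
      = 4.3038 + 15.005 + 52.312 + 182.38 ≈ 254 μg.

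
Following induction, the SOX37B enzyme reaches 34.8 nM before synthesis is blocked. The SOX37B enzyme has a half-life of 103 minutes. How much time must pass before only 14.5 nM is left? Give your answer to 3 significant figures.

Fraction remaining = 14.5/34.8 ≈ 0.41667.
n = log₂(34.8/14.5) = ln(2.4)/ln 2 ≈ 1.263 half-lives.
t = n × t½ = 1.263 × 103 ≈ 130.09 minutes.

130 minutes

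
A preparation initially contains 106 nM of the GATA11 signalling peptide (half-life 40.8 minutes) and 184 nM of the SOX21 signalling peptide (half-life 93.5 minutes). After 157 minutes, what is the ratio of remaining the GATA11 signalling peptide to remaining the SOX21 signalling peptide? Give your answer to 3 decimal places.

0.128

GATA11 signalling peptide: 106 × (1/2)^(157/40.8) = 106 × (1/2)^3.848 ≈ 7.3609 nM.
SOX21 signalling peptide: 184 × (1/2)^(157/93.5) = 184 × (1/2)^1.6791 ≈ 57.457 nM.
Ratio ≈ 7.3609 / 57.457 ≈ 0.12811.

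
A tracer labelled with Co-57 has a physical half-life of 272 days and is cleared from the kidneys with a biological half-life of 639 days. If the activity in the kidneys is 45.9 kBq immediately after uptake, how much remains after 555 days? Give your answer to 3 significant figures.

6.11 kBq

1/t_eff = 1/t_phys + 1/t_biol = 1/272 + 1/639 = 0.0052414 per day.
t_eff = 272 × 639 / (272 + 639) ≈ 190.79 days.
Remaining = 45.9 × (1/2)^(555/190.79) = 45.9 × (1/2)^2.909 ≈ 6.1111 kBq.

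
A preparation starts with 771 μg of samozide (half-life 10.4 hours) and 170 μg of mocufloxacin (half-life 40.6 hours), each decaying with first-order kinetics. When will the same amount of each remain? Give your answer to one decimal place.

30.5 hours

Set 771·(1/2)^(t/10.4) = 170·(1/2)^(t/40.6).
Taking log₂: log₂(771/170) = t·(1/10.4 − 1/40.6).
log₂(4.5353) = 2.1812; 1/10.4 − 1/40.6 = 0.071523.
t = 2.1812 / 0.071523 ≈ 30.496 hours.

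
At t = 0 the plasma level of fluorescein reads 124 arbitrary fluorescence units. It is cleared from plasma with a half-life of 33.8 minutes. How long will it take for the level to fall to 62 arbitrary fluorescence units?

62/124 = 1/2, so 1 half-life has elapsed.
t = 1 × 33.8 = 33.8 minutes.

33.8 minutes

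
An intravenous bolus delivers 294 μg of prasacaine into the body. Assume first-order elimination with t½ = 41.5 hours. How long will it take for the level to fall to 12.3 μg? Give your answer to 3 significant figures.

Fraction remaining = 12.3/294 ≈ 0.041837.
n = log₂(294/12.3) = ln(23.902)/ln 2 ≈ 4.5791 half-lives.
t = n × t½ = 4.5791 × 41.5 ≈ 190.03 hours.

190 hours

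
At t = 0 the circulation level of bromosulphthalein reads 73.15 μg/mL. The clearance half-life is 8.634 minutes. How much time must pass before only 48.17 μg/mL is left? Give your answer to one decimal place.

5.2 minutes

Fraction remaining = 48.17/73.15 ≈ 0.65851.
n = log₂(73.15/48.17) = ln(1.5186)/ln 2 ≈ 0.60272 half-lives.
t = n × t½ = 0.60272 × 8.634 ≈ 5.2039 minutes.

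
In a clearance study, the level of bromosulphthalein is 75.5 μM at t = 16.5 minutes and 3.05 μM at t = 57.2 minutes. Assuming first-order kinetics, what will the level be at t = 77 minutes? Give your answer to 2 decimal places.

0.64 μM

Over Δt = 57.2 − 16.5 = 40.7 minutes, the level fell by a factor of 75.5/3.05 ≈ 24.754.
n = log₂(24.754) ≈ 4.6296 half-lives, so t½ = 40.7/4.6296 ≈ 8.7913 minutes.
From t = 57.2 to t = 77: 3.05 × (1/2)^((77−57.2)/8.7913) ≈ 0.64019 μM.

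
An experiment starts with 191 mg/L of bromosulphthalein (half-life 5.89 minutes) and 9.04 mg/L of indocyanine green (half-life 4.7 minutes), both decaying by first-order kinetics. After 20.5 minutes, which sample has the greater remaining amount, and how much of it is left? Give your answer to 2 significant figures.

bromosulphthalein: 191 × (1/2)^3.4805 ≈ 17.112 mg/L.
indocyanine green: 9.04 × (1/2)^4.3617 ≈ 0.43971 mg/L.
Bromosulphthalein has more remaining, at ≈ 17.112 mg/L.

bromosulphthalein, 17 mg/L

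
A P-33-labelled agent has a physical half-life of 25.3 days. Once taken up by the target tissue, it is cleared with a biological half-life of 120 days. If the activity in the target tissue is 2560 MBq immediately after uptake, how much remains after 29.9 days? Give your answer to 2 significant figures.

950 MBq

1/t_eff = 1/t_phys + 1/t_biol = 1/25.3 + 1/120 = 0.047859 per day.
t_eff = 25.3 × 120 / (25.3 + 120) ≈ 20.895 days.
Remaining = 2560 × (1/2)^(29.9/20.895) = 2560 × (1/2)^1.431 ≈ 949.45 MBq.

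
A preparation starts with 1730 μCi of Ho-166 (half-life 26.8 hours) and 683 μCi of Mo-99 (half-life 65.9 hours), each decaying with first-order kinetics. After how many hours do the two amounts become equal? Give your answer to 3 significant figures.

60.6 hours

Set 1730·(1/2)^(t/26.8) = 683·(1/2)^(t/65.9).
Taking log₂: log₂(1730/683) = t·(1/26.8 − 1/65.9).
log₂(2.5329) = 1.3408; 1/26.8 − 1/65.9 = 0.022139.
t = 1.3408 / 0.022139 ≈ 60.564 hours.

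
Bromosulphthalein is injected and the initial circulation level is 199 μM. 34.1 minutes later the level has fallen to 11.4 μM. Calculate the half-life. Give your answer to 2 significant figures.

A/A₀ = 11.4/199 ≈ 0.057286.
n = log₂(17.456) ≈ 4.1257 half-lives elapsed in 34.1 minutes.
t½ = 34.1/4.1257 ≈ 8.2653 minutes.

8.3 minutes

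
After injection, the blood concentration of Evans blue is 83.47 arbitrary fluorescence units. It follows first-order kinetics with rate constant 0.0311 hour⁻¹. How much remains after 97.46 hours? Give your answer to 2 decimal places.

t½ = ln 2 / k = 0.69315 / 0.0311 ≈ 22.288 hours.
Number of half-lives: n = 97.46/22.288 ≈ 4.3728.
Remaining = 83.47 × (1/2)^4.3728 = 83.47 × 0.048267 ≈ 4.0289 arbitrary fluorescence units.

4.03 arbitrary fluorescence units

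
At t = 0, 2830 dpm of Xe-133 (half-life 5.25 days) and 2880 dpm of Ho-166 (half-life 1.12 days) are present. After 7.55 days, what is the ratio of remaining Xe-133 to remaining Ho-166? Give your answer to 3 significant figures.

38.8

Xe-133: 2830 × (1/2)^(7.55/5.25) = 2830 × (1/2)^1.4381 ≈ 1044.4 dpm.
Ho-166: 2880 × (1/2)^(7.55/1.12) = 2880 × (1/2)^6.7411 ≈ 26.923 dpm.
Ratio ≈ 1044.4 / 26.923 ≈ 38.793.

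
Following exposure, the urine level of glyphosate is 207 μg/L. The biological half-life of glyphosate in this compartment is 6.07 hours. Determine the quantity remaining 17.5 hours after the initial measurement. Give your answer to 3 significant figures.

Number of half-lives: n = 17.5/6.07 ≈ 2.883.
Remaining = 207 × (1/2)^2.883 = 207 × 0.13556 ≈ 28.06 μg/L.

28.1 μg/L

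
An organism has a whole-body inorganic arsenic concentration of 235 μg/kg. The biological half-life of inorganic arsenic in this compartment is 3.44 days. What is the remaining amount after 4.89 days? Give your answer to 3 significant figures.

87.7 μg/kg

Number of half-lives: n = 4.89/3.44 ≈ 1.4215.
Remaining = 235 × (1/2)^1.4215 = 235 × 0.37332 ≈ 87.73 μg/kg.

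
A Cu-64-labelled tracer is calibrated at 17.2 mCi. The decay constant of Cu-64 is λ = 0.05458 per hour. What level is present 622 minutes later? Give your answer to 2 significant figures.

9.8 mCi

t½ = ln 2 / λ = 0.69315 / 0.05458 ≈ 12.7 hours.
Convert the elapsed time: 622 minutes = 10.3667 hours.
Number of half-lives: n = 10.3667/12.7 ≈ 0.8163.
Remaining = 17.2 × (1/2)^0.8163 = 17.2 × 0.5679 ≈ 9.7679 mCi.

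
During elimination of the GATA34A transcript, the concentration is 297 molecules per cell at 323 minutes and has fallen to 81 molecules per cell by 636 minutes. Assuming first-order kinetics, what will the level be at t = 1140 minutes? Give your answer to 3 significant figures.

Over Δt = 636 − 323 = 313 minutes, the level fell by a factor of 297/81 ≈ 3.6667.
n = log₂(3.6667) ≈ 1.8745 half-lives, so t½ = 313/1.8745 ≈ 166.98 minutes.
From t = 636 to t = 1140: 81 × (1/2)^((1140−636)/166.98) ≈ 9.9973 molecules per cell.

10.0 molecules per cell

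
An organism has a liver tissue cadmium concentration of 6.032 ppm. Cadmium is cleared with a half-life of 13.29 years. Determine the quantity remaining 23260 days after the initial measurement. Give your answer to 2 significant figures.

Convert the elapsed time: 23260 days = 63.726 years.
Number of half-lives: n = 63.726/13.29 ≈ 4.795.
Remaining = 6.032 × (1/2)^4.795 = 6.032 × 0.036021 ≈ 0.21728 ppm.

0.22 ppm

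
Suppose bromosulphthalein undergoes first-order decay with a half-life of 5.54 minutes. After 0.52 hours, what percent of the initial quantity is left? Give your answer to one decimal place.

0.52 hours = 31.2 minutes.
n = 31.2/5.54 ≈ 5.6318 half-lives.
Fraction remaining = (1/2)^5.6318 ≈ 0.020168, i.e. 2.0168%.

2.0%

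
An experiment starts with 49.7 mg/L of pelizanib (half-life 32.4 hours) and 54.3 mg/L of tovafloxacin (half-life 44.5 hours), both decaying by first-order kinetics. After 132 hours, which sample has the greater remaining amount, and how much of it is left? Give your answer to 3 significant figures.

pelizanib: 49.7 × (1/2)^4.0741 ≈ 2.9508 mg/L.
tovafloxacin: 54.3 × (1/2)^2.9663 ≈ 6.948 mg/L.
Tovafloxacin has more remaining, at ≈ 6.948 mg/L.

tovafloxacin, 6.95 mg/L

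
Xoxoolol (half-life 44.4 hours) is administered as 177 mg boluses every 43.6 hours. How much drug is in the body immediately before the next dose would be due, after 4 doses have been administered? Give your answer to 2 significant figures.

170 mg

The 4 doses were given 174.4, 130.8, 87.2, 43.6 hours ago.
Total = 177·(1/2)^(174.4/44.4) + 177·(1/2)^(130.8/44.4) + 177·(1/2)^(87.2/44.4) + 177·(1/2)^(43.6/44.4)
      = 11.629 + 22.97 + 45.369 + 89.612 ≈ 169.58 mg.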